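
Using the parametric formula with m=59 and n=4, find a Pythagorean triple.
(3465, 472, 3497)

Euclid's formula: a = m² - n², b = 2mn, c = m² + n²
m = 59, n = 4
a = 59² - 4² = 3481 - 16 = 3465
b = 2 × 59 × 4 = 472
c = 59² + 4² = 3481 + 16 = 3497
Verification: 3465² + 472² = 12006225 + 222784 = 12229009 = 3497² ✓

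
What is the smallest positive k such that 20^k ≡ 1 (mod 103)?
102

103 is prime, so ord(20) divides φ(103) = 102.
Divisors of 102: 1, 2, 3, 6, 17, 34, 51, 102.
Repeated squaring: 20^1 ≡ 20, 20^2 ≡ 91, 20^4 ≡ 41, 20^8 ≡ 33, 20^16 ≡ 59, 20^32 ≡ 82, 20^64 ≡ 29 (mod 103).
Test 20^d mod 103 for each divisor d in increasing order:
20^1 ≡ 20
20^2 ≡ 91
20^3 = 20^2·20^1 ≡ 69
20^6 = 20^4·20^2 ≡ 23
20^17 = 20^16·20^1 ≡ 47
20^34 = 20^32·20^2 ≡ 46
20^51 = 20^32·20^16·20^2·20^1 ≡ 102
20^102 = 20^64·20^32·20^4·20^2 ≡ 1  ← first divisor giving 1
The order is 102.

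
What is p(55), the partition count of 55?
451276

p(n) counts ways to write n as a sum of positive integers (order ignored).
Euler's pentagonal recurrence: p(k) = p(k-1) + p(k-2) - p(k-5) - p(k-7) + p(k-12) + p(k-15) - ... (offsets j(3j∓1)/2, signs ++--, p(0)=1, p(<0)=0).
DP table for k = 0..54: p(0)=1, p(1)=1, p(2)=2, p(3)=3, p(4)=5, p(5)=7, p(6)=11, p(7)=15, p(8)=22, p(9)=30, p(10)=42, p(11)=56, p(12)=77, p(13)=101, p(14)=135, p(15)=176, p(16)=231, p(17)=297, p(18)=385, p(19)=490, p(20)=627, p(21)=792, p(22)=1002, p(23)=1255, p(24)=1575, p(25)=1958, p(26)=2436, p(27)=3010, p(28)=3718, p(29)=4565, p(30)=5604, p(31)=6842, p(32)=8349, p(33)=10143, p(34)=12310, p(35)=14883, p(36)=17977, p(37)=21637, p(38)=26015, p(39)=31185, p(40)=37338, p(41)=44583, p(42)=53174, p(43)=63261, p(44)=75175, p(45)=89134, p(46)=105558, p(47)=124754, p(48)=147273, p(49)=173525, p(50)=204226, p(51)=239943, p(52)=281589, p(53)=329931, p(54)=386155.
Final step: p(55) = p(54) + p(53) - p(50) - p(48) + p(43) + p(40) - p(33) - p(29) + p(20) + p(15) - p(4)
= 386155 + 329931 - 204226 - 147273 + 63261 + 37338 - 10143 - 4565 + 627 + 176 - 5
= 451276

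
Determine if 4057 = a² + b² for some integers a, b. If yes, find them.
24² + 59² (a=24, b=59)

Factorization: 4057 = 4057
By Fermat: n is sum of two squares iff every prime p ≡ 3 (mod 4) appears to even power.
All primes ≡ 3 (mod 4) appear to even power.
Search a = 0, 1, 2, … for 4057 - a² a perfect square: first hit at a = 24: 4057 - 576 = 3481 = 59².
4057 = 24² + 59² = 576 + 3481 ✓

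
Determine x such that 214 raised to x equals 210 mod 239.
23

Baby-step giant-step with step n = ⌈√239⌉ = 16.
Baby steps 214^j mod 239 (j:value) for j=0..15: 0:1, 1:214, 2:147, 3:149, 4:99, 5:154, 6:213, 7:172, 8:2, 9:189, 10:55, 11:59, 12:198, 13:69, 14:187, 15:105.
Giant-step multiplier: 214^(-16) ≡ 214^(238-16) = 214^222 ≡ 60 (mod 239).
Giant steps γ_i = 210·60^i mod 239: γ_0=210, γ_1=172 (in table at j=7).
x = i·n + j = 1·16 + 7 = 23.
Check: 214^23 ≡ 210 (mod 239).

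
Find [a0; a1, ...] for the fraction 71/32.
[2; 4, 1, 1, 3]

Euclidean algorithm steps:
71 = 2 × 32 + 7
32 = 4 × 7 + 4
7 = 1 × 4 + 3
4 = 1 × 3 + 1
3 = 3 × 1 + 0
Continued fraction: [2; 4, 1, 1, 3]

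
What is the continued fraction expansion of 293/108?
[2; 1, 2, 2, 15]

Euclidean algorithm steps:
293 = 2 × 108 + 77
108 = 1 × 77 + 31
77 = 2 × 31 + 15
31 = 2 × 15 + 1
15 = 15 × 1 + 0
Continued fraction: [2; 1, 2, 2, 15]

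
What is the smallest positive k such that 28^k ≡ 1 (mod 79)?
78

79 is prime, so ord(28) divides φ(79) = 78.
Divisors of 78: 1, 2, 3, 6, 13, 26, 39, 78.
Repeated squaring: 28^1 ≡ 28, 28^2 ≡ 73, 28^4 ≡ 36, 28^8 ≡ 32, 28^16 ≡ 76, 28^32 ≡ 9, 28^64 ≡ 2 (mod 79).
Test 28^d mod 79 for each divisor d in increasing order:
28^1 ≡ 28
28^2 ≡ 73
28^3 = 28^2·28^1 ≡ 69
28^6 = 28^4·28^2 ≡ 21
28^13 = 28^8·28^4·28^1 ≡ 24
28^26 = 28^16·28^8·28^2 ≡ 23
28^39 = 28^32·28^4·28^2·28^1 ≡ 78
28^78 = 28^64·28^8·28^4·28^2 ≡ 1  ← first divisor giving 1
The order is 78.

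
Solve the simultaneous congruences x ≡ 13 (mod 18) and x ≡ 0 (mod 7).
49

Using Chinese Remainder Theorem:
M = 18 × 7 = 126
M1 = 7, M2 = 18
y1 = 7^(-1) mod 18 = 13
y2 = 18^(-1) mod 7 = 2
x = (13×7×13 + 0×18×2) mod 126 = 49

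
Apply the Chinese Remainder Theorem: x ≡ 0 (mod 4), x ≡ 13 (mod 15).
28

Using Chinese Remainder Theorem:
M = 4 × 15 = 60
M1 = 15, M2 = 4
y1 = 15^(-1) mod 4 = 3
y2 = 4^(-1) mod 15 = 4
x = (0×15×3 + 13×4×4) mod 60 = 28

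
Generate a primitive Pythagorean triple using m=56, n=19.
(2775, 2128, 3497)

Euclid's formula: a = m² - n², b = 2mn, c = m² + n²
m = 56, n = 19
a = 56² - 19² = 3136 - 361 = 2775
b = 2 × 56 × 19 = 2128
c = 56² + 19² = 3136 + 361 = 3497
Verification: 2775² + 2128² = 7700625 + 4528384 = 12229009 = 3497² ✓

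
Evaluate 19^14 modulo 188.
101

Repeated squaring. Binary of 14 = 1110.
19^1 ≡ 19 (mod 188); 19^2 ≡ 173 (mod 188); 19^4 ≡ 37 (mod 188); 19^8 ≡ 53 (mod 188)
19^14 = 19^2 × 19^4 × 19^8 ≡ 101 (mod 188)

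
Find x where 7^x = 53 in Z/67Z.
57

Baby-step giant-step with step n = ⌈√67⌉ = 9.
Baby steps 7^j mod 67 (j:value) for j=0..8: 0:1, 1:7, 2:49, 3:8, 4:56, 5:57, 6:64, 7:46, 8:54.
Giant-step multiplier: 7^(-9) ≡ 7^(66-9) = 7^57 ≡ 53 (mod 67).
Giant steps γ_i = 53·53^i mod 67: γ_0=53, γ_1=62, γ_2=3, γ_3=25, γ_4=52, γ_5=9, γ_6=8 (in table at j=3).
x = i·n + j = 6·9 + 3 = 57.
Check: 7^57 ≡ 53 (mod 67).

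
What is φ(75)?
40

75 = 3 × 5^2
φ(n) = n × ∏(1 - 1/p) for each prime p dividing n
φ(75) = 75 × (1 - 1/3) × (1 - 1/5) = 40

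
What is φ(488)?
240

488 = 2^3 × 61
φ(n) = n × ∏(1 - 1/p) for each prime p dividing n
φ(488) = 488 × (1 - 1/2) × (1 - 1/61) = 240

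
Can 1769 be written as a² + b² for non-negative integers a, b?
13² + 40² (a=13, b=40)

Factorization: 1769 = 29 × 61
By Fermat: n is sum of two squares iff every prime p ≡ 3 (mod 4) appears to even power.
All primes ≡ 3 (mod 4) appear to even power.
Search a = 0, 1, 2, … for 1769 - a² a perfect square: first hit at a = 13: 1769 - 169 = 1600 = 40².
1769 = 13² + 40² = 169 + 1600 ✓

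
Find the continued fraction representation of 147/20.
[7; 2, 1, 6]

Euclidean algorithm steps:
147 = 7 × 20 + 7
20 = 2 × 7 + 6
7 = 1 × 6 + 1
6 = 6 × 1 + 0
Continued fraction: [7; 2, 1, 6]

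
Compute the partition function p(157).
80630964769

p(n) counts ways to write n as a sum of positive integers (order ignored).
Euler's pentagonal recurrence: p(k) = p(k-1) + p(k-2) - p(k-5) - p(k-7) + p(k-12) + p(k-15) - ... (offsets j(3j∓1)/2, signs ++--, p(0)=1, p(<0)=0).
DP table for k = 0..156: p(0)=1, p(1)=1, p(2)=2, p(3)=3, p(4)=5, p(5)=7, p(6)=11, p(7)=15, p(8)=22, p(9)=30, p(10)=42, p(11)=56, p(12)=77, p(13)=101, p(14)=135, p(15)=176, p(16)=231, p(17)=297, p(18)=385, p(19)=490, p(20)=627, p(21)=792, p(22)=1002, p(23)=1255, p(24)=1575, p(25)=1958, p(26)=2436, p(27)=3010, p(28)=3718, p(29)=4565, p(30)=5604, p(31)=6842, p(32)=8349, p(33)=10143, p(34)=12310, p(35)=14883, p(36)=17977, p(37)=21637, p(38)=26015, p(39)=31185, p(40)=37338, p(41)=44583, p(42)=53174, p(43)=63261, p(44)=75175, p(45)=89134, p(46)=105558, p(47)=124754, p(48)=147273, p(49)=173525, p(50)=204226, p(51)=239943, p(52)=281589, p(53)=329931, p(54)=386155, p(55)=451276, p(56)=526823, p(57)=614154, p(58)=715220, p(59)=831820, p(60)=966467, p(61)=1121505, p(62)=1300156, p(63)=1505499, p(64)=1741630, p(65)=2012558, p(66)=2323520, p(67)=2679689, p(68)=3087735, p(69)=3554345, p(70)=4087968, p(71)=4697205, p(72)=5392783, p(73)=6185689, p(74)=7089500, p(75)=8118264, p(76)=9289091, p(77)=10619863, p(78)=12132164, p(79)=13848650, p(80)=15796476, p(81)=18004327, p(82)=20506255, p(83)=23338469, p(84)=26543660, p(85)=30167357, p(86)=34262962, p(87)=38887673, p(88)=44108109, p(89)=49995925, p(90)=56634173, p(91)=64112359, p(92)=72533807, p(93)=82010177, p(94)=92669720, p(95)=104651419, p(96)=118114304, p(97)=133230930, p(98)=150198136, p(99)=169229875, p(100)=190569292, p(101)=214481126, p(102)=241265379, p(103)=271248950, p(104)=304801365, p(105)=342325709, p(106)=384276336, p(107)=431149389, p(108)=483502844, p(109)=541946240, p(110)=607163746, p(111)=679903203, p(112)=761002156, p(113)=851376628, p(114)=952050665, p(115)=1064144451, p(116)=1188908248, p(117)=1327710076, p(118)=1482074143, p(119)=1653668665, p(120)=1844349560, p(121)=2056148051, p(122)=2291320912, p(123)=2552338241, p(124)=2841940500, p(125)=3163127352, p(126)=3519222692, p(127)=3913864295, p(128)=4351078600, p(129)=4835271870, p(130)=5371315400, p(131)=5964539504, p(132)=6620830889, p(133)=7346629512, p(134)=8149040695, p(135)=9035836076, p(136)=10015581680, p(137)=11097645016, p(138)=12292341831, p(139)=13610949895, p(140)=15065878135, p(141)=16670689208, p(142)=18440293320, p(143)=20390982757, p(144)=22540654445, p(145)=24908858009, p(146)=27517052599, p(147)=30388671978, p(148)=33549419497, p(149)=37027355200, p(150)=40853235313, p(151)=45060624582, p(152)=49686288421, p(153)=54770336324, p(154)=60356673280, p(155)=66493182097, p(156)=73232243759.
Final step: p(157) = p(156) + p(155) - p(152) - p(150) + p(145) + p(142) - p(135) - p(131) + p(122) + p(117) - p(106) - p(100) + p(87) + p(80) - p(65) - p(57) + p(40) + p(31) - p(12) - p(2)
= 73232243759 + 66493182097 - 49686288421 - 40853235313 + 24908858009 + 18440293320 - 9035836076 - 5964539504 + 2291320912 + 1327710076 - 384276336 - 190569292 + 38887673 + 15796476 - 2012558 - 614154 + 37338 + 6842 - 77 - 2
= 80630964769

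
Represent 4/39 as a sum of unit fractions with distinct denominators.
1/10 + 1/390

Greedy algorithm:
4/39: ceiling(39/4) = 10, use 1/10
1/390: ceiling(390/1) = 390, use 1/390
Result: 4/39 = 1/10 + 1/390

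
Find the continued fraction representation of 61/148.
[0; 2, 2, 2, 1, 8]

Euclidean algorithm steps:
61 = 0 × 148 + 61
148 = 2 × 61 + 26
61 = 2 × 26 + 9
26 = 2 × 9 + 8
9 = 1 × 8 + 1
8 = 8 × 1 + 0
Continued fraction: [0; 2, 2, 2, 1, 8]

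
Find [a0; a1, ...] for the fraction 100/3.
[33; 3]

Euclidean algorithm steps:
100 = 33 × 3 + 1
3 = 3 × 1 + 0
Continued fraction: [33; 3]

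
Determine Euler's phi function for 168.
48

168 = 2^3 × 3 × 7
φ(n) = n × ∏(1 - 1/p) for each prime p dividing n
φ(168) = 168 × (1 - 1/2) × (1 - 1/3) × (1 - 1/7) = 48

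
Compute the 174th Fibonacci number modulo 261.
8

Matrix identity: Q^n = [[F_(n+1), F_n], [F_n, F_(n-1)]] with Q = [[1,1],[1,0]].
n = 174 = 10101110₂. Square-and-multiply, entries mod 261:
Q^1 = [[1,1],[1,0]]
Q^2 = (Q^1)² = [[2,1],[1,1]]
Q^5 = (Q^2)²·Q = [[8,5],[5,3]]
Q^10 = (Q^5)² = [[89,55],[55,34]]
Q^21 = (Q^10)²·Q = [[224,245],[245,240]]
Q^43 = (Q^21)²·Q = [[204,59],[59,145]]
Q^87 = (Q^43)²·Q = [[177,205],[205,233]]
Q^174 = (Q^87)² = [[13,8],[8,5]]
F_174 mod 261 = Q^174[0][1] = 8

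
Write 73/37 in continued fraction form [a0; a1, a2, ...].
[1; 1, 36]

Euclidean algorithm steps:
73 = 1 × 37 + 36
37 = 1 × 36 + 1
36 = 36 × 1 + 0
Continued fraction: [1; 1, 36]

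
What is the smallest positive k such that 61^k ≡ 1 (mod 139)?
138

139 is prime, so ord(61) divides φ(139) = 138.
Divisors of 138: 1, 2, 3, 6, 23, 46, 69, 138.
Repeated squaring: 61^1 ≡ 61, 61^2 ≡ 107, 61^4 ≡ 51, 61^8 ≡ 99, 61^16 ≡ 71, 61^32 ≡ 37, 61^64 ≡ 118, 61^128 ≡ 24 (mod 139).
Test 61^d mod 139 for each divisor d in increasing order:
61^1 ≡ 61
61^2 ≡ 107
61^3 = 61^2·61^1 ≡ 133
61^6 = 61^4·61^2 ≡ 36
61^23 = 61^16·61^4·61^2·61^1 ≡ 97
61^46 = 61^32·61^8·61^4·61^2 ≡ 96
61^69 = 61^64·61^4·61^1 ≡ 138
61^138 = 61^128·61^8·61^2 ≡ 1  ← first divisor giving 1
The order is 138.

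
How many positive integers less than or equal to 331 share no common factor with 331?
330

331 = 331
φ(n) = n × ∏(1 - 1/p) for each prime p dividing n
φ(331) = 331 × (1 - 1/331) = 330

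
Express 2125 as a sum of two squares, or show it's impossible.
3² + 46² (a=3, b=46)

Factorization: 2125 = 5^3 × 17
By Fermat: n is sum of two squares iff every prime p ≡ 3 (mod 4) appears to even power.
All primes ≡ 3 (mod 4) appear to even power.
Search a = 0, 1, 2, … for 2125 - a² a perfect square: first hit at a = 3: 2125 - 9 = 2116 = 46².
2125 = 3² + 46² = 9 + 2116 ✓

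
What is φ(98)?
42

98 = 2 × 7^2
φ(n) = n × ∏(1 - 1/p) for each prime p dividing n
φ(98) = 98 × (1 - 1/2) × (1 - 1/7) = 42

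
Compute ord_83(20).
82

83 is prime, so ord(20) divides φ(83) = 82.
Divisors of 82: 1, 2, 41, 82.
Repeated squaring: 20^1 ≡ 20, 20^2 ≡ 68, 20^4 ≡ 59, 20^8 ≡ 78, 20^16 ≡ 25, 20^32 ≡ 44, 20^64 ≡ 27 (mod 83).
Test 20^d mod 83 for each divisor d in increasing order:
20^1 ≡ 20
20^2 ≡ 68
20^41 = 20^32·20^8·20^1 ≡ 82
20^82 = 20^64·20^16·20^2 ≡ 1  ← first divisor giving 1
The order is 82.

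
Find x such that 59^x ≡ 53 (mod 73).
25

Baby-step giant-step with step n = ⌈√73⌉ = 9.
Baby steps 59^j mod 73 (j:value) for j=0..8: 0:1, 1:59, 2:50, 3:30, 4:18, 5:40, 6:24, 7:29, 8:32.
Giant-step multiplier: 59^(-9) ≡ 59^(72-9) = 59^63 ≡ 51 (mod 73).
Giant steps γ_i = 53·51^i mod 73: γ_0=53, γ_1=2, γ_2=29 (in table at j=7).
x = i·n + j = 2·9 + 7 = 25.
Check: 59^25 ≡ 53 (mod 73).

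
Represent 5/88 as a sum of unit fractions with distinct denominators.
1/18 + 1/792

Greedy algorithm:
5/88: ceiling(88/5) = 18, use 1/18
1/792: ceiling(792/1) = 792, use 1/792
Result: 5/88 = 1/18 + 1/792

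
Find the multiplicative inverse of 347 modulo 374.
277

gcd(347, 374) = 1, so the inverse exists.
Extended Euclidean algorithm on (374, 347):
374 = 1 × 347 + 27  ⟹  27 = (1)·374 + (-1)·347
347 = 12 × 27 + 23  ⟹  23 = (-12)·374 + (13)·347
27 = 1 × 23 + 4  ⟹  4 = (13)·374 + (-14)·347
23 = 5 × 4 + 3  ⟹  3 = (-77)·374 + (83)·347
4 = 1 × 3 + 1  ⟹  1 = (90)·374 + (-97)·347
So (-97)·347 ≡ 1 (mod 374), i.e. 347^(-1) ≡ -97 ≡ 277 (mod 374).
Check: 347 × 277 = 96119 ≡ 1 (mod 374)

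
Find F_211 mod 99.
23

Matrix identity: Q^n = [[F_(n+1), F_n], [F_n, F_(n-1)]] with Q = [[1,1],[1,0]].
n = 211 = 11010011₂. Square-and-multiply, entries mod 99:
Q^1 = [[1,1],[1,0]]
Q^3 = (Q^1)²·Q = [[3,2],[2,1]]
Q^6 = (Q^3)² = [[13,8],[8,5]]
Q^13 = (Q^6)²·Q = [[80,35],[35,45]]
Q^26 = (Q^13)² = [[2,19],[19,82]]
Q^52 = (Q^26)² = [[68,12],[12,56]]
Q^105 = (Q^52)²·Q = [[19,16],[16,3]]
Q^211 = (Q^105)²·Q = [[78,23],[23,55]]
F_211 mod 99 = Q^211[0][1] = 23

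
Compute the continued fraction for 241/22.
[10; 1, 21]

Euclidean algorithm steps:
241 = 10 × 22 + 21
22 = 1 × 21 + 1
21 = 21 × 1 + 0
Continued fraction: [10; 1, 21]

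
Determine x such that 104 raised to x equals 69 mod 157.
5

Baby-step giant-step with step n = ⌈√157⌉ = 13.
Baby steps 104^j mod 157 (j:value) for j=0..12: 0:1, 1:104, 2:140, 3:116, 4:132, 5:69, 6:111, 7:83, 8:154, 9:2, 10:51, 11:123, 12:75.
h = 69 is already in the table at j=5, so x = 5.
Check: 104^5 ≡ 69 (mod 157).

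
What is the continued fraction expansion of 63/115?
[0; 1, 1, 4, 1, 2, 1, 2]

Euclidean algorithm steps:
63 = 0 × 115 + 63
115 = 1 × 63 + 52
63 = 1 × 52 + 11
52 = 4 × 11 + 8
11 = 1 × 8 + 3
8 = 2 × 3 + 2
3 = 1 × 2 + 1
2 = 2 × 1 + 0
Continued fraction: [0; 1, 1, 4, 1, 2, 1, 2]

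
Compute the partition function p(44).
75175

p(n) counts ways to write n as a sum of positive integers (order ignored).
Euler's pentagonal recurrence: p(k) = p(k-1) + p(k-2) - p(k-5) - p(k-7) + p(k-12) + p(k-15) - ... (offsets j(3j∓1)/2, signs ++--, p(0)=1, p(<0)=0).
DP table for k = 0..43: p(0)=1, p(1)=1, p(2)=2, p(3)=3, p(4)=5, p(5)=7, p(6)=11, p(7)=15, p(8)=22, p(9)=30, p(10)=42, p(11)=56, p(12)=77, p(13)=101, p(14)=135, p(15)=176, p(16)=231, p(17)=297, p(18)=385, p(19)=490, p(20)=627, p(21)=792, p(22)=1002, p(23)=1255, p(24)=1575, p(25)=1958, p(26)=2436, p(27)=3010, p(28)=3718, p(29)=4565, p(30)=5604, p(31)=6842, p(32)=8349, p(33)=10143, p(34)=12310, p(35)=14883, p(36)=17977, p(37)=21637, p(38)=26015, p(39)=31185, p(40)=37338, p(41)=44583, p(42)=53174, p(43)=63261.
Final step: p(44) = p(43) + p(42) - p(39) - p(37) + p(32) + p(29) - p(22) - p(18) + p(9) + p(4)
= 63261 + 53174 - 31185 - 21637 + 8349 + 4565 - 1002 - 385 + 30 + 5
= 75175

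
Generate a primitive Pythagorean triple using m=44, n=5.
(1911, 440, 1961)

Euclid's formula: a = m² - n², b = 2mn, c = m² + n²
m = 44, n = 5
a = 44² - 5² = 1936 - 25 = 1911
b = 2 × 44 × 5 = 440
c = 44² + 5² = 1936 + 25 = 1961
Verification: 1911² + 440² = 3651921 + 193600 = 3845521 = 1961² ✓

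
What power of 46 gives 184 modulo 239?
157

Baby-step giant-step with step n = ⌈√239⌉ = 16.
Baby steps 46^j mod 239 (j:value) for j=0..15: 0:1, 1:46, 2:204, 3:63, 4:30, 5:185, 6:145, 7:217, 8:183, 9:53, 10:48, 11:57, 12:232, 13:156, 14:6, 15:37.
Giant-step multiplier: 46^(-16) ≡ 46^(238-16) = 46^222 ≡ 33 (mod 239).
Giant steps γ_i = 184·33^i mod 239: γ_0=184, γ_1=97, γ_2=94, γ_3=234, γ_4=74, γ_5=52, γ_6=43, γ_7=224, γ_8=222, γ_9=156 (in table at j=13).
x = i·n + j = 9·16 + 13 = 157.
Check: 46^157 ≡ 184 (mod 239).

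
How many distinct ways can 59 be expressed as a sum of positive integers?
831820

p(n) counts ways to write n as a sum of positive integers (order ignored).
Euler's pentagonal recurrence: p(k) = p(k-1) + p(k-2) - p(k-5) - p(k-7) + p(k-12) + p(k-15) - ... (offsets j(3j∓1)/2, signs ++--, p(0)=1, p(<0)=0).
DP table for k = 0..58: p(0)=1, p(1)=1, p(2)=2, p(3)=3, p(4)=5, p(5)=7, p(6)=11, p(7)=15, p(8)=22, p(9)=30, p(10)=42, p(11)=56, p(12)=77, p(13)=101, p(14)=135, p(15)=176, p(16)=231, p(17)=297, p(18)=385, p(19)=490, p(20)=627, p(21)=792, p(22)=1002, p(23)=1255, p(24)=1575, p(25)=1958, p(26)=2436, p(27)=3010, p(28)=3718, p(29)=4565, p(30)=5604, p(31)=6842, p(32)=8349, p(33)=10143, p(34)=12310, p(35)=14883, p(36)=17977, p(37)=21637, p(38)=26015, p(39)=31185, p(40)=37338, p(41)=44583, p(42)=53174, p(43)=63261, p(44)=75175, p(45)=89134, p(46)=105558, p(47)=124754, p(48)=147273, p(49)=173525, p(50)=204226, p(51)=239943, p(52)=281589, p(53)=329931, p(54)=386155, p(55)=451276, p(56)=526823, p(57)=614154, p(58)=715220.
Final step: p(59) = p(58) + p(57) - p(54) - p(52) + p(47) + p(44) - p(37) - p(33) + p(24) + p(19) - p(8) - p(2)
= 715220 + 614154 - 386155 - 281589 + 124754 + 75175 - 21637 - 10143 + 1575 + 490 - 22 - 2
= 831820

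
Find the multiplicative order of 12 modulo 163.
162

163 is prime, so ord(12) divides φ(163) = 162.
Divisors of 162: 1, 2, 3, 6, 9, 18, 27, 54, 81, 162.
Repeated squaring: 12^1 ≡ 12, 12^2 ≡ 144, 12^4 ≡ 35, 12^8 ≡ 84, 12^16 ≡ 47, 12^32 ≡ 90, 12^64 ≡ 113, 12^128 ≡ 55 (mod 163).
Test 12^d mod 163 for each divisor d in increasing order:
12^1 ≡ 12
12^2 ≡ 144
12^3 = 12^2·12^1 ≡ 98
12^6 = 12^4·12^2 ≡ 150
12^9 = 12^8·12^1 ≡ 30
12^18 = 12^16·12^2 ≡ 85
12^27 = 12^16·12^8·12^2·12^1 ≡ 105
12^54 = 12^32·12^16·12^4·12^2 ≡ 104
12^81 = 12^64·12^16·12^1 ≡ 162
12^162 = 12^128·12^32·12^2 ≡ 1  ← first divisor giving 1
The order is 162.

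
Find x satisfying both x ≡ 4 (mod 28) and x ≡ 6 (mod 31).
564

Using Chinese Remainder Theorem:
M = 28 × 31 = 868
M1 = 31, M2 = 28
y1 = 31^(-1) mod 28 = 19
y2 = 28^(-1) mod 31 = 10
x = (4×31×19 + 6×28×10) mod 868 = 564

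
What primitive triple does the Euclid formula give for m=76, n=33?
(4687, 5016, 6865)

Euclid's formula: a = m² - n², b = 2mn, c = m² + n²
m = 76, n = 33
a = 76² - 33² = 5776 - 1089 = 4687
b = 2 × 76 × 33 = 5016
c = 76² + 33² = 5776 + 1089 = 6865
Verification: 4687² + 5016² = 21967969 + 25160256 = 47128225 = 6865² ✓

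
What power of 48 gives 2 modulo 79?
14

Baby-step giant-step with step n = ⌈√79⌉ = 9.
Baby steps 48^j mod 79 (j:value) for j=0..8: 0:1, 1:48, 2:13, 3:71, 4:11, 5:54, 6:64, 7:70, 8:42.
Giant-step multiplier: 48^(-9) ≡ 48^(78-9) = 48^69 ≡ 27 (mod 79).
Giant steps γ_i = 2·27^i mod 79: γ_0=2, γ_1=54 (in table at j=5).
x = i·n + j = 1·9 + 5 = 14.
Check: 48^14 ≡ 2 (mod 79).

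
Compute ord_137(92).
136

137 is prime, so ord(92) divides φ(137) = 136.
Divisors of 136: 1, 2, 4, 8, 17, 34, 68, 136.
Repeated squaring: 92^1 ≡ 92, 92^2 ≡ 107, 92^4 ≡ 78, 92^8 ≡ 56, 92^16 ≡ 122, 92^32 ≡ 88, 92^64 ≡ 72, 92^128 ≡ 115 (mod 137).
Test 92^d mod 137 for each divisor d in increasing order:
92^1 ≡ 92
92^2 ≡ 107
92^4 ≡ 78
92^8 ≡ 56
92^17 = 92^16·92^1 ≡ 127
92^34 = 92^32·92^2 ≡ 100
92^68 = 92^64·92^4 ≡ 136
92^136 = 92^128·92^8 ≡ 1  ← first divisor giving 1
The order is 136.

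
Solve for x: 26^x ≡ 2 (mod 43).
9

Baby-step giant-step with step n = ⌈√43⌉ = 7.
Baby steps 26^j mod 43 (j:value) for j=0..6: 0:1, 1:26, 2:31, 3:32, 4:15, 5:3, 6:35.
Giant-step multiplier: 26^(-7) ≡ 26^(42-7) = 26^35 ≡ 37 (mod 43).
Giant steps γ_i = 2·37^i mod 43: γ_0=2, γ_1=31 (in table at j=2).
x = i·n + j = 1·7 + 2 = 9.
Check: 26^9 ≡ 2 (mod 43).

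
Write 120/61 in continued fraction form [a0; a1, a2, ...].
[1; 1, 29, 2]

Euclidean algorithm steps:
120 = 1 × 61 + 59
61 = 1 × 59 + 2
59 = 29 × 2 + 1
2 = 2 × 1 + 0
Continued fraction: [1; 1, 29, 2]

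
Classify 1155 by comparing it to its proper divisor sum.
deficient

Proper divisors of 1155: sum = 1 + 3 + 5 + 7 + 11 + 15 + 21 + 33 + 35 + 55 + 77 + 105 + 165 + 231 + 385 = 1149
Since 1149 < 1155, 1155 is deficient.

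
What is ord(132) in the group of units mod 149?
74

149 is prime, so ord(132) divides φ(149) = 148.
Divisors of 148: 1, 2, 4, 37, 74, 148.
Repeated squaring: 132^1 ≡ 132, 132^2 ≡ 140, 132^4 ≡ 81, 132^8 ≡ 5, 132^16 ≡ 25, 132^32 ≡ 29, 132^64 ≡ 96, 132^128 ≡ 127 (mod 149).
Test 132^d mod 149 for each divisor d in increasing order:
132^1 ≡ 132
132^2 ≡ 140
132^4 ≡ 81
132^37 = 132^32·132^4·132^1 ≡ 148
132^74 = 132^64·132^8·132^2 ≡ 1  ← first divisor giving 1
The order is 74.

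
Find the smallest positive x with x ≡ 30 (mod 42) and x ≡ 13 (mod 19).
450

Using Chinese Remainder Theorem:
M = 42 × 19 = 798
M1 = 19, M2 = 42
y1 = 19^(-1) mod 42 = 31
y2 = 42^(-1) mod 19 = 5
x = (30×19×31 + 13×42×5) mod 798 = 450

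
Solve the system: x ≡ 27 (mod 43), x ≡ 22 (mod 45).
1102

Using Chinese Remainder Theorem:
M = 43 × 45 = 1935
M1 = 45, M2 = 43
y1 = 45^(-1) mod 43 = 22
y2 = 43^(-1) mod 45 = 22
x = (27×45×22 + 22×43×22) mod 1935 = 1102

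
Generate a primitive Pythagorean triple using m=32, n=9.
(943, 576, 1105)

Euclid's formula: a = m² - n², b = 2mn, c = m² + n²
m = 32, n = 9
a = 32² - 9² = 1024 - 81 = 943
b = 2 × 32 × 9 = 576
c = 32² + 9² = 1024 + 81 = 1105
Verification: 943² + 576² = 889249 + 331776 = 1221025 = 1105² ✓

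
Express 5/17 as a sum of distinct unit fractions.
1/4 + 1/23 + 1/1564

Greedy algorithm:
5/17: ceiling(17/5) = 4, use 1/4
3/68: ceiling(68/3) = 23, use 1/23
1/1564: ceiling(1564/1) = 1564, use 1/1564
Result: 5/17 = 1/4 + 1/23 + 1/1564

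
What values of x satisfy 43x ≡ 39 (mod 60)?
x ≡ 33 (mod 60)

gcd(43, 60) = 1, which divides 39, so solutions exist.
Find 43^(-1) mod 60 by the extended Euclidean algorithm:
60 = 1 × 43 + 17  ⟹  17 = (1)·60 + (-1)·43
43 = 2 × 17 + 9  ⟹  9 = (-2)·60 + (3)·43
17 = 1 × 9 + 8  ⟹  8 = (3)·60 + (-4)·43
9 = 1 × 8 + 1  ⟹  1 = (-5)·60 + (7)·43
So (7)·43 ≡ 1 (mod 60), i.e. 43^(-1) ≡ 7 (mod 60).
x ≡ 7 × 39 = 273 ≡ 33 (mod 60).
Check: 43 × 33 = 1419 ≡ 39 (mod 60).
Unique solution: x ≡ 33 (mod 60)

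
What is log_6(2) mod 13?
5

Baby-step giant-step with step n = ⌈√13⌉ = 4.
Baby steps 6^j mod 13 (j:value) for j=0..3: 0:1, 1:6, 2:10, 3:8.
Giant-step multiplier: 6^(-4) ≡ 6^(12-4) = 6^8 ≡ 3 (mod 13).
Giant steps γ_i = 2·3^i mod 13: γ_0=2, γ_1=6 (in table at j=1).
x = i·n + j = 1·4 + 1 = 5.
Check: 6^5 ≡ 2 (mod 13).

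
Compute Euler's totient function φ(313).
312

313 = 313
φ(n) = n × ∏(1 - 1/p) for each prime p dividing n
φ(313) = 313 × (1 - 1/313) = 312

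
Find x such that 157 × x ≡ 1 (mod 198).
169

gcd(157, 198) = 1, so the inverse exists.
Extended Euclidean algorithm on (198, 157):
198 = 1 × 157 + 41  ⟹  41 = (1)·198 + (-1)·157
157 = 3 × 41 + 34  ⟹  34 = (-3)·198 + (4)·157
41 = 1 × 34 + 7  ⟹  7 = (4)·198 + (-5)·157
34 = 4 × 7 + 6  ⟹  6 = (-19)·198 + (24)·157
7 = 1 × 6 + 1  ⟹  1 = (23)·198 + (-29)·157
So (-29)·157 ≡ 1 (mod 198), i.e. 157^(-1) ≡ -29 ≡ 169 (mod 198).
Check: 157 × 169 = 26533 ≡ 1 (mod 198)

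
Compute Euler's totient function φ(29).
28

29 = 29
φ(n) = n × ∏(1 - 1/p) for each prime p dividing n
φ(29) = 29 × (1 - 1/29) = 28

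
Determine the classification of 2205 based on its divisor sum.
abundant

Proper divisors of 2205: sum = 1 + 3 + 5 + 7 + 9 + 15 + 21 + 35 + ... + 245 + 315 + 441 + 735 (17 divisors) = 2241
Since 2241 > 2205, 2205 is abundant.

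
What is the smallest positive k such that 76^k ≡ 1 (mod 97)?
96

97 is prime, so ord(76) divides φ(97) = 96.
Divisors of 96: 1, 2, 3, 4, 6, 8, 12, 16, 24, 32, 48, 96.
Repeated squaring: 76^1 ≡ 76, 76^2 ≡ 53, 76^4 ≡ 93, 76^8 ≡ 16, 76^16 ≡ 62, 76^32 ≡ 61, 76^64 ≡ 35 (mod 97).
Test 76^d mod 97 for each divisor d in increasing order:
76^1 ≡ 76
76^2 ≡ 53
76^3 = 76^2·76^1 ≡ 51
76^4 ≡ 93
76^6 = 76^4·76^2 ≡ 79
76^8 ≡ 16
76^12 = 76^8·76^4 ≡ 33
76^16 ≡ 62
76^24 = 76^16·76^8 ≡ 22
76^32 ≡ 61
76^48 = 76^32·76^16 ≡ 96
76^96 = 76^64·76^32 ≡ 1  ← first divisor giving 1
The order is 96.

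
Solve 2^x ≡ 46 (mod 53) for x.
40

Baby-step giant-step with step n = ⌈√53⌉ = 8.
Baby steps 2^j mod 53 (j:value) for j=0..7: 0:1, 1:2, 2:4, 3:8, 4:16, 5:32, 6:11, 7:22.
Giant-step multiplier: 2^(-8) ≡ 2^(52-8) = 2^44 ≡ 47 (mod 53).
Giant steps γ_i = 46·47^i mod 53: γ_0=46, γ_1=42, γ_2=13, γ_3=28, γ_4=44, γ_5=1 (in table at j=0).
x = i·n + j = 5·8 + 0 = 40.
Check: 2^40 ≡ 46 (mod 53).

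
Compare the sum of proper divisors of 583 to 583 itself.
deficient

Proper divisors of 583: sum = 1 + 11 + 53 = 65
Since 65 < 583, 583 is deficient.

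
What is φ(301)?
252

301 = 7 × 43
φ(n) = n × ∏(1 - 1/p) for each prime p dividing n
φ(301) = 301 × (1 - 1/7) × (1 - 1/43) = 252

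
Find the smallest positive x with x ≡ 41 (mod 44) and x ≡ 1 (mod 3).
85

Using Chinese Remainder Theorem:
M = 44 × 3 = 132
M1 = 3, M2 = 44
y1 = 3^(-1) mod 44 = 15
y2 = 44^(-1) mod 3 = 2
x = (41×3×15 + 1×44×2) mod 132 = 85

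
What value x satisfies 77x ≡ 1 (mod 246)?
131

gcd(77, 246) = 1, so the inverse exists.
Extended Euclidean algorithm on (246, 77):
246 = 3 × 77 + 15  ⟹  15 = (1)·246 + (-3)·77
77 = 5 × 15 + 2  ⟹  2 = (-5)·246 + (16)·77
15 = 7 × 2 + 1  ⟹  1 = (36)·246 + (-115)·77
So (-115)·77 ≡ 1 (mod 246), i.e. 77^(-1) ≡ -115 ≡ 131 (mod 246).
Check: 77 × 131 = 10087 ≡ 1 (mod 246)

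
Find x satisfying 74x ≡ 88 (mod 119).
x ≡ 43 (mod 119)

gcd(74, 119) = 1, which divides 88, so solutions exist.
Find 74^(-1) mod 119 by the extended Euclidean algorithm:
119 = 1 × 74 + 45  ⟹  45 = (1)·119 + (-1)·74
74 = 1 × 45 + 29  ⟹  29 = (-1)·119 + (2)·74
45 = 1 × 29 + 16  ⟹  16 = (2)·119 + (-3)·74
29 = 1 × 16 + 13  ⟹  13 = (-3)·119 + (5)·74
16 = 1 × 13 + 3  ⟹  3 = (5)·119 + (-8)·74
13 = 4 × 3 + 1  ⟹  1 = (-23)·119 + (37)·74
So (37)·74 ≡ 1 (mod 119), i.e. 74^(-1) ≡ 37 (mod 119).
x ≡ 37 × 88 = 3256 ≡ 43 (mod 119).
Check: 74 × 43 = 3182 ≡ 88 (mod 119).
Unique solution: x ≡ 43 (mod 119)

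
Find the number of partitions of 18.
385

p(n) counts ways to write n as a sum of positive integers (order ignored).
Euler's pentagonal recurrence: p(k) = p(k-1) + p(k-2) - p(k-5) - p(k-7) + p(k-12) + p(k-15) - ... (offsets j(3j∓1)/2, signs ++--, p(0)=1, p(<0)=0).
DP table for k = 0..17: p(0)=1, p(1)=1, p(2)=2, p(3)=3, p(4)=5, p(5)=7, p(6)=11, p(7)=15, p(8)=22, p(9)=30, p(10)=42, p(11)=56, p(12)=77, p(13)=101, p(14)=135, p(15)=176, p(16)=231, p(17)=297.
Final step: p(18) = p(17) + p(16) - p(13) - p(11) + p(6) + p(3)
= 297 + 231 - 101 - 56 + 11 + 3
= 385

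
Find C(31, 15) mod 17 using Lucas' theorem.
0

Using Lucas' theorem:
Write n=31 and k=15 in base 17:
n in base 17: [1, 14]
k in base 17: [0, 15]
C(31,15) mod 17 = ∏ C(n_i, k_i) mod 17
Digit binomials (mod 17): C(1,0) = 1; C(14,15) = 0 (k_i > n_i)
Product: 1 × 0 = 0 ≡ 0 (mod 17)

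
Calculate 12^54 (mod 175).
64

Repeated squaring. Binary of 54 = 110110.
12^1 ≡ 12 (mod 175); 12^2 ≡ 144 (mod 175); 12^4 ≡ 86 (mod 175); 12^8 ≡ 46 (mod 175); 12^16 ≡ 16 (mod 175); 12^32 ≡ 81 (mod 175)
12^54 = 12^2 × 12^4 × 12^16 × 12^32 ≡ 64 (mod 175)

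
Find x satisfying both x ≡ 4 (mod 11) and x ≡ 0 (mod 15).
15

Using Chinese Remainder Theorem:
M = 11 × 15 = 165
M1 = 15, M2 = 11
y1 = 15^(-1) mod 11 = 3
y2 = 11^(-1) mod 15 = 11
x = (4×15×3 + 0×11×11) mod 165 = 15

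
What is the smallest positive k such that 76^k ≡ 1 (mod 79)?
39

79 is prime, so ord(76) divides φ(79) = 78.
Divisors of 78: 1, 2, 3, 6, 13, 26, 39, 78.
Repeated squaring: 76^1 ≡ 76, 76^2 ≡ 9, 76^4 ≡ 2, 76^8 ≡ 4, 76^16 ≡ 16, 76^32 ≡ 19, 76^64 ≡ 45 (mod 79).
Test 76^d mod 79 for each divisor d in increasing order:
76^1 ≡ 76
76^2 ≡ 9
76^3 = 76^2·76^1 ≡ 52
76^6 = 76^4·76^2 ≡ 18
76^13 = 76^8·76^4·76^1 ≡ 55
76^26 = 76^16·76^8·76^2 ≡ 23
76^39 = 76^32·76^4·76^2·76^1 ≡ 1  ← first divisor giving 1
The order is 39.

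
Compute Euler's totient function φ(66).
20

66 = 2 × 3 × 11
φ(n) = n × ∏(1 - 1/p) for each prime p dividing n
φ(66) = 66 × (1 - 1/2) × (1 - 1/3) × (1 - 1/11) = 20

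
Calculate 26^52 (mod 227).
120

Repeated squaring. Binary of 52 = 110100.
26^1 ≡ 26 (mod 227); 26^2 ≡ 222 (mod 227); 26^4 ≡ 25 (mod 227); 26^8 ≡ 171 (mod 227); 26^16 ≡ 185 (mod 227); 26^32 ≡ 175 (mod 227)
26^52 = 26^4 × 26^16 × 26^32 ≡ 120 (mod 227)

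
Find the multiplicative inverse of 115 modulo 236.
39

gcd(115, 236) = 1, so the inverse exists.
Extended Euclidean algorithm on (236, 115):
236 = 2 × 115 + 6  ⟹  6 = (1)·236 + (-2)·115
115 = 19 × 6 + 1  ⟹  1 = (-19)·236 + (39)·115
So (39)·115 ≡ 1 (mod 236), i.e. 115^(-1) ≡ 39 (mod 236).
Check: 115 × 39 = 4485 ≡ 1 (mod 236)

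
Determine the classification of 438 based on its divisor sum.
abundant

Proper divisors of 438: sum = 1 + 2 + 3 + 6 + 73 + 146 + 219 = 450
Since 450 > 438, 438 is abundant.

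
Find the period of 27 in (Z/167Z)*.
83

167 is prime, so ord(27) divides φ(167) = 166.
Divisors of 166: 1, 2, 83, 166.
Repeated squaring: 27^1 ≡ 27, 27^2 ≡ 61, 27^4 ≡ 47, 27^8 ≡ 38, 27^16 ≡ 108, 27^32 ≡ 141, 27^64 ≡ 8, 27^128 ≡ 64 (mod 167).
Test 27^d mod 167 for each divisor d in increasing order:
27^1 ≡ 27
27^2 ≡ 61
27^83 = 27^64·27^16·27^2·27^1 ≡ 1  ← first divisor giving 1
The order is 83.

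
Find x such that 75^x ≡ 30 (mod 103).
12

Baby-step giant-step with step n = ⌈√103⌉ = 11.
Baby steps 75^j mod 103 (j:value) for j=0..10: 0:1, 1:75, 2:63, 3:90, 4:55, 5:5, 6:66, 7:6, 8:38, 9:69, 10:25.
Giant-step multiplier: 75^(-11) ≡ 75^(102-11) = 75^91 ≡ 54 (mod 103).
Giant steps γ_i = 30·54^i mod 103: γ_0=30, γ_1=75 (in table at j=1).
x = i·n + j = 1·11 + 1 = 12.
Check: 75^12 ≡ 30 (mod 103).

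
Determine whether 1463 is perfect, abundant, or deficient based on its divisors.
deficient

Proper divisors of 1463: sum = 1 + 7 + 11 + 19 + 77 + 133 + 209 = 457
Since 457 < 1463, 1463 is deficient.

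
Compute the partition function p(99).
169229875

p(n) counts ways to write n as a sum of positive integers (order ignored).
Euler's pentagonal recurrence: p(k) = p(k-1) + p(k-2) - p(k-5) - p(k-7) + p(k-12) + p(k-15) - ... (offsets j(3j∓1)/2, signs ++--, p(0)=1, p(<0)=0).
DP table for k = 0..98: p(0)=1, p(1)=1, p(2)=2, p(3)=3, p(4)=5, p(5)=7, p(6)=11, p(7)=15, p(8)=22, p(9)=30, p(10)=42, p(11)=56, p(12)=77, p(13)=101, p(14)=135, p(15)=176, p(16)=231, p(17)=297, p(18)=385, p(19)=490, p(20)=627, p(21)=792, p(22)=1002, p(23)=1255, p(24)=1575, p(25)=1958, p(26)=2436, p(27)=3010, p(28)=3718, p(29)=4565, p(30)=5604, p(31)=6842, p(32)=8349, p(33)=10143, p(34)=12310, p(35)=14883, p(36)=17977, p(37)=21637, p(38)=26015, p(39)=31185, p(40)=37338, p(41)=44583, p(42)=53174, p(43)=63261, p(44)=75175, p(45)=89134, p(46)=105558, p(47)=124754, p(48)=147273, p(49)=173525, p(50)=204226, p(51)=239943, p(52)=281589, p(53)=329931, p(54)=386155, p(55)=451276, p(56)=526823, p(57)=614154, p(58)=715220, p(59)=831820, p(60)=966467, p(61)=1121505, p(62)=1300156, p(63)=1505499, p(64)=1741630, p(65)=2012558, p(66)=2323520, p(67)=2679689, p(68)=3087735, p(69)=3554345, p(70)=4087968, p(71)=4697205, p(72)=5392783, p(73)=6185689, p(74)=7089500, p(75)=8118264, p(76)=9289091, p(77)=10619863, p(78)=12132164, p(79)=13848650, p(80)=15796476, p(81)=18004327, p(82)=20506255, p(83)=23338469, p(84)=26543660, p(85)=30167357, p(86)=34262962, p(87)=38887673, p(88)=44108109, p(89)=49995925, p(90)=56634173, p(91)=64112359, p(92)=72533807, p(93)=82010177, p(94)=92669720, p(95)=104651419, p(96)=118114304, p(97)=133230930, p(98)=150198136.
Final step: p(99) = p(98) + p(97) - p(94) - p(92) + p(87) + p(84) - p(77) - p(73) + p(64) + p(59) - p(48) - p(42) + p(29) + p(22) - p(7)
= 150198136 + 133230930 - 92669720 - 72533807 + 38887673 + 26543660 - 10619863 - 6185689 + 1741630 + 831820 - 147273 - 53174 + 4565 + 1002 - 15
= 169229875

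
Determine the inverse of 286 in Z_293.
251

gcd(286, 293) = 1, so the inverse exists.
Extended Euclidean algorithm on (293, 286):
293 = 1 × 286 + 7  ⟹  7 = (1)·293 + (-1)·286
286 = 40 × 7 + 6  ⟹  6 = (-40)·293 + (41)·286
7 = 1 × 6 + 1  ⟹  1 = (41)·293 + (-42)·286
So (-42)·286 ≡ 1 (mod 293), i.e. 286^(-1) ≡ -42 ≡ 251 (mod 293).
Check: 286 × 251 = 71786 ≡ 1 (mod 293)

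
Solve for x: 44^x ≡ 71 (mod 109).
30

Baby-step giant-step with step n = ⌈√109⌉ = 11.
Baby steps 44^j mod 109 (j:value) for j=0..10: 0:1, 1:44, 2:83, 3:55, 4:22, 5:96, 6:82, 7:11, 8:48, 9:41, 10:60.
Giant-step multiplier: 44^(-11) ≡ 44^(108-11) = 44^97 ≡ 50 (mod 109).
Giant steps γ_i = 71·50^i mod 109: γ_0=71, γ_1=62, γ_2=48 (in table at j=8).
x = i·n + j = 2·11 + 8 = 30.
Check: 44^30 ≡ 71 (mod 109).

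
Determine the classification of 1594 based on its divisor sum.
deficient

Proper divisors of 1594: sum = 1 + 2 + 797 = 800
Since 800 < 1594, 1594 is deficient.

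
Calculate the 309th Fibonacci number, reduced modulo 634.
600

Matrix identity: Q^n = [[F_(n+1), F_n], [F_n, F_(n-1)]] with Q = [[1,1],[1,0]].
n = 309 = 100110101₂. Square-and-multiply, entries mod 634:
Q^1 = [[1,1],[1,0]]
Q^2 = (Q^1)² = [[2,1],[1,1]]
Q^4 = (Q^2)² = [[5,3],[3,2]]
Q^9 = (Q^4)²·Q = [[55,34],[34,21]]
Q^19 = (Q^9)²·Q = [[425,377],[377,48]]
Q^38 = (Q^19)² = [[48,167],[167,515]]
Q^77 = (Q^38)²·Q = [[584,395],[395,189]]
Q^154 = (Q^77)² = [[25,381],[381,278]]
Q^309 = (Q^154)²·Q = [[21,600],[600,55]]
F_309 mod 634 = Q^309[0][1] = 600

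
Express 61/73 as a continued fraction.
[0; 1, 5, 12]

Euclidean algorithm steps:
61 = 0 × 73 + 61
73 = 1 × 61 + 12
61 = 5 × 12 + 1
12 = 12 × 1 + 0
Continued fraction: [0; 1, 5, 12]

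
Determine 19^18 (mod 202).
181

Repeated squaring. Binary of 18 = 10010.
19^1 ≡ 19 (mod 202); 19^2 ≡ 159 (mod 202); 19^4 ≡ 31 (mod 202); 19^8 ≡ 153 (mod 202); 19^16 ≡ 179 (mod 202)
19^18 = 19^2 × 19^16 ≡ 181 (mod 202)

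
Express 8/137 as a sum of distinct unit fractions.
1/18 + 1/353 + 1/174100 + 1/75776850900

Greedy algorithm:
8/137: ceiling(137/8) = 18, use 1/18
7/2466: ceiling(2466/7) = 353, use 1/353
5/870498: ceiling(870498/5) = 174100, use 1/174100
1/75776850900: ceiling(75776850900/1) = 75776850900, use 1/75776850900
Result: 8/137 = 1/18 + 1/353 + 1/174100 + 1/75776850900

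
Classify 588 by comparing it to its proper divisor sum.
abundant

Proper divisors of 588: sum = 1 + 2 + 3 + 4 + 6 + 7 + 12 + 14 + ... + 98 + 147 + 196 + 294 (17 divisors) = 1008
Since 1008 > 588, 588 is abundant.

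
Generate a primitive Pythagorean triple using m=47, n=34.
(1053, 3196, 3365)

Euclid's formula: a = m² - n², b = 2mn, c = m² + n²
m = 47, n = 34
a = 47² - 34² = 2209 - 1156 = 1053
b = 2 × 47 × 34 = 3196
c = 47² + 34² = 2209 + 1156 = 3365
Verification: 1053² + 3196² = 1108809 + 10214416 = 11323225 = 3365² ✓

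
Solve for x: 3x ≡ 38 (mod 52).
x ≡ 30 (mod 52)

gcd(3, 52) = 1, which divides 38, so solutions exist.
Find 3^(-1) mod 52 by the extended Euclidean algorithm:
52 = 17 × 3 + 1  ⟹  1 = (1)·52 + (-17)·3
So (-17)·3 ≡ 1 (mod 52), i.e. 3^(-1) ≡ -17 ≡ 35 (mod 52).
x ≡ 35 × 38 = 1330 ≡ 30 (mod 52).
Check: 3 × 30 = 90 ≡ 38 (mod 52).
Unique solution: x ≡ 30 (mod 52)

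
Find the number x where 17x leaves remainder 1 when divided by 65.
23

gcd(17, 65) = 1, so the inverse exists.
Extended Euclidean algorithm on (65, 17):
65 = 3 × 17 + 14  ⟹  14 = (1)·65 + (-3)·17
17 = 1 × 14 + 3  ⟹  3 = (-1)·65 + (4)·17
14 = 4 × 3 + 2  ⟹  2 = (5)·65 + (-19)·17
3 = 1 × 2 + 1  ⟹  1 = (-6)·65 + (23)·17
So (23)·17 ≡ 1 (mod 65), i.e. 17^(-1) ≡ 23 (mod 65).
Check: 17 × 23 = 391 ≡ 1 (mod 65)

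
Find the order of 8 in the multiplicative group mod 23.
11

23 is prime, so ord(8) divides φ(23) = 22.
Divisors of 22: 1, 2, 11, 22.
Repeated squaring: 8^1 ≡ 8, 8^2 ≡ 18, 8^4 ≡ 2, 8^8 ≡ 4, 8^16 ≡ 16 (mod 23).
Test 8^d mod 23 for each divisor d in increasing order:
8^1 ≡ 8
8^2 ≡ 18
8^11 = 8^8·8^2·8^1 ≡ 1  ← first divisor giving 1
The order is 11.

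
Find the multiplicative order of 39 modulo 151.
75

151 is prime, so ord(39) divides φ(151) = 150.
Divisors of 150: 1, 2, 3, 5, 6, 10, 15, 25, 30, 50, 75, 150.
Repeated squaring: 39^1 ≡ 39, 39^2 ≡ 11, 39^4 ≡ 121, 39^8 ≡ 145, 39^16 ≡ 36, 39^32 ≡ 88, 39^64 ≡ 43, 39^128 ≡ 37 (mod 151).
Test 39^d mod 151 for each divisor d in increasing order:
39^1 ≡ 39
39^2 ≡ 11
39^3 = 39^2·39^1 ≡ 127
39^5 = 39^4·39^1 ≡ 38
39^6 = 39^4·39^2 ≡ 123
39^10 = 39^8·39^2 ≡ 85
39^15 = 39^8·39^4·39^2·39^1 ≡ 59
39^25 = 39^16·39^8·39^1 ≡ 32
39^30 = 39^16·39^8·39^4·39^2 ≡ 8
39^50 = 39^32·39^16·39^2 ≡ 118
39^75 = 39^64·39^8·39^2·39^1 ≡ 1  ← first divisor giving 1
The order is 75.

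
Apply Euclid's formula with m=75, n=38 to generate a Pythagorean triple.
(4181, 5700, 7069)

Euclid's formula: a = m² - n², b = 2mn, c = m² + n²
m = 75, n = 38
a = 75² - 38² = 5625 - 1444 = 4181
b = 2 × 75 × 38 = 5700
c = 75² + 38² = 5625 + 1444 = 7069
Verification: 4181² + 5700² = 17480761 + 32490000 = 49970761 = 7069² ✓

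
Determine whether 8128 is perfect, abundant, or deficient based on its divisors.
perfect

Proper divisors of 8128: sum = 1 + 2 + 4 + 8 + 16 + 32 + 64 + 127 + 254 + 508 + 1016 + 2032 + 4064 = 8128
Since 8128 = 8128, 8128 is perfect.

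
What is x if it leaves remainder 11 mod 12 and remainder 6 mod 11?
83

Using Chinese Remainder Theorem:
M = 12 × 11 = 132
M1 = 11, M2 = 12
y1 = 11^(-1) mod 12 = 11
y2 = 12^(-1) mod 11 = 1
x = (11×11×11 + 6×12×1) mod 132 = 83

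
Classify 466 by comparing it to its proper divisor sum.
deficient

Proper divisors of 466: sum = 1 + 2 + 233 = 236
Since 236 < 466, 466 is deficient.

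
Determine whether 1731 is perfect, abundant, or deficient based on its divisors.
deficient

Proper divisors of 1731: sum = 1 + 3 + 577 = 581
Since 581 < 1731, 1731 is deficient.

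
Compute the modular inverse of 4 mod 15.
4

gcd(4, 15) = 1, so the inverse exists.
Extended Euclidean algorithm on (15, 4):
15 = 3 × 4 + 3  ⟹  3 = (1)·15 + (-3)·4
4 = 1 × 3 + 1  ⟹  1 = (-1)·15 + (4)·4
So (4)·4 ≡ 1 (mod 15), i.e. 4^(-1) ≡ 4 (mod 15).
Check: 4 × 4 = 16 ≡ 1 (mod 15)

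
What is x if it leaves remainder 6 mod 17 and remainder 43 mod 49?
533

Using Chinese Remainder Theorem:
M = 17 × 49 = 833
M1 = 49, M2 = 17
y1 = 49^(-1) mod 17 = 8
y2 = 17^(-1) mod 49 = 26
x = (6×49×8 + 43×17×26) mod 833 = 533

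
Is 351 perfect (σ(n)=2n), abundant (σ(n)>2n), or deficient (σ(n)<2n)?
deficient

Proper divisors of 351: sum = 1 + 3 + 9 + 13 + 27 + 39 + 117 = 209
Since 209 < 351, 351 is deficient.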